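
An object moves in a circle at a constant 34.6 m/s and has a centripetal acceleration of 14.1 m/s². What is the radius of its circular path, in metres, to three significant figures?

a_c = v²/r ⇒ r = v²/a_c = (34.6)²/14.1 = 1197/14.1 = 84.90 m.

84.9 m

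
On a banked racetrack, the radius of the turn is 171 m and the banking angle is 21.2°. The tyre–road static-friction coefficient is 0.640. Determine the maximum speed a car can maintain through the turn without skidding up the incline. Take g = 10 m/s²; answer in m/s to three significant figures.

At the maximum speed, friction acts down the slope at its limiting value f = μN. Radially (horizontal, toward centre): N sinθ + μN cosθ = mv²/r. Vertically: N cosθ − μN sinθ = mg.
Dividing: v² = r g (sinθ + μcosθ)/(cosθ − μsinθ).
sinθ + μcosθ = 0.3616 + 0.640×0.9323 = 0.9583; cosθ − μsinθ = 0.9323 − 0.640×0.3616 = 0.7009.
v² = 171 × 10.0 × 0.9583/0.7009 = 2338 m²/s², so v = 48.35 m/s.

48.4 m/s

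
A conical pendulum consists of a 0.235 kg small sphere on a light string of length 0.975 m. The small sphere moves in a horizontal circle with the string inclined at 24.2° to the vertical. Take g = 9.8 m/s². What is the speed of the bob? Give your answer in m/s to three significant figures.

1.33 m/s

The radius of the circle is r = L sinθ = 0.975 × sin 24.2° = 0.3997 m.
Horizontally T sinθ = mv²/r and vertically T cosθ = mg, so tanθ = v²/(rg).
v = √(r g tanθ) = √(0.3997 × 9.8 × 0.4494) = √1.760 = 1.327 m/s.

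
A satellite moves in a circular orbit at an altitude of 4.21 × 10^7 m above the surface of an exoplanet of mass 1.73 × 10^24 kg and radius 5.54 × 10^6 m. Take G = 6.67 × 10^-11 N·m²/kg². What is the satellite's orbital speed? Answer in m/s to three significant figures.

1560 m/s

Orbital radius r = R + h = 5.54 × 10^6 + 4.21 × 10^7 = 4.764 × 10^7 m.
Gravity supplies the centripetal force: G M m / r² = m v² / r, so v = √(GM/r).
v = √(6.67 × 10^-11 × 1.73 × 10^24 / 4.764 × 10^7) = √(2.422 × 10^6) = 1556 m/s.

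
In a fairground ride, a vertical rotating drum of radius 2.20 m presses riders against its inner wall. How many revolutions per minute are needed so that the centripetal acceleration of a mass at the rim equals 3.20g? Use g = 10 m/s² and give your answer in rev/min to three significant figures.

36.4 rev/min

Require ω²r = 3.20g, so ω = √(3.20 × 10.0/2.20) = 3.814 rad/s.
In rev/min: ω × 60/(2π) = 3.814 × 60/(2π) = 36.42 rev/min.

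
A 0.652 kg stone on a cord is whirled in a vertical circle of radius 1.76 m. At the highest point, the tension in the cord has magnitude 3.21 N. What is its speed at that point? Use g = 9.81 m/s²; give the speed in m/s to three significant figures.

At the top, T + mg = mv²/r, so v = √(r(T/m + g)) = √(1.76 × (3.21/0.652 + 9.81)) = √(1.76 × 14.73) = √25.93 = 5.092 m/s.

5.09 m/s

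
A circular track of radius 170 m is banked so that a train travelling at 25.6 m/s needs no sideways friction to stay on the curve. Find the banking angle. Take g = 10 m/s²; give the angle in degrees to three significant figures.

For a frictionless banked turn: horizontally N sinθ = mv²/r and vertically N cosθ = mg.
Dividing: tanθ = v²/(r g) = (25.6)²/(170 × 10.0) = 655.4/1700 = 0.3855.
θ = arctan(0.3855) = 21.08°.

21.1°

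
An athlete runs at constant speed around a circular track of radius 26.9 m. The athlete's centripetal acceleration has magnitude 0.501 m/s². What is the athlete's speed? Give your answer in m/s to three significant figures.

a_c = v²/r ⇒ v = √(a_c · r) = √(0.501 × 26.9) = √13.48 = 3.671 m/s.

3.67 m/s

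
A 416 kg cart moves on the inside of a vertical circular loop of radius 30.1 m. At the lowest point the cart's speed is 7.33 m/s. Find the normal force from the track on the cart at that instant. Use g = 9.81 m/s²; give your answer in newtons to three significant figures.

4820 N

At the lowest point, N points up (toward the centre) and the weight mg points down (away from the centre), so the net inward force is N − mg = mv²/r.
N = m(v²/r + g) = 416 × ((7.33)²/30.1 + 9.81) = 416 × (1.785 + 9.81) = 416 × 11.60 = 4824 N.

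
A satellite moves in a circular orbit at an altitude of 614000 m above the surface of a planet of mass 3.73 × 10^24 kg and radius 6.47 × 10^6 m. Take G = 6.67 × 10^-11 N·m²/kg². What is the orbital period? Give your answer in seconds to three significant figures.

7510 s

r = R + h = 6.47 × 10^6 + 614000 = 7.084 × 10^6 m. Gravity provides the centripetal force: G M m / r² = m v² / r ⇒ v = √(GM/r) = 5926 m/s.
T = 2πr/v = 2π × 7.084 × 10^6 / 5926 = 7511 s.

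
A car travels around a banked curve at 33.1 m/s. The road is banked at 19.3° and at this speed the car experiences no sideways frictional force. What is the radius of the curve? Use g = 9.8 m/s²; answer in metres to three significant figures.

Frictionless banking: tanθ = v²/(rg), so r = v²/(g tanθ).
r = (33.1)²/(9.8 × tan 19.3°) = 1096/(9.8 × 0.3502) = 1096/3.432 = 319.2 m.

319 m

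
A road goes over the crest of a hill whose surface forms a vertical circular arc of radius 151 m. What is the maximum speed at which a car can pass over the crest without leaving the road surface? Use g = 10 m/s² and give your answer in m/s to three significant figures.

38.9 m/s

At the crest the centre of the circle is below the car, so the net downward (centripetal) force is mg − N = mv²/r.
The car leaves the road when N → 0, giving v_max = √(g r) = √(10.0 × 151) = 38.86 m/s.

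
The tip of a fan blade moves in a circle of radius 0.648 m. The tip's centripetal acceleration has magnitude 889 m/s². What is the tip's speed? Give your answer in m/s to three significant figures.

24.0 m/s

a_c = v²/r ⇒ v = √(a_c · r) = √(889 × 0.648) = √576.1 = 24.00 m/s.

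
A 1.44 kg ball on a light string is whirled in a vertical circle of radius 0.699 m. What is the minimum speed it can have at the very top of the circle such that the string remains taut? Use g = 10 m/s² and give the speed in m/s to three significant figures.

At the top, both weight mg and T point toward the centre: T + mg = mv²/r.
At minimum speed T → 0, so mg = mv_min²/r ⇒ v_min = √(g r) = √(10.0 × 0.699) = 2.644 m/s.

2.64 m/s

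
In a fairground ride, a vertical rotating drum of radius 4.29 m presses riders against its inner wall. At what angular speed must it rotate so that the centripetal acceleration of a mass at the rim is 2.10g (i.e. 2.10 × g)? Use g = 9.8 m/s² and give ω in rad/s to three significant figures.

Centripetal acceleration a_c = ω²r. Setting ω²r = 2.10g:
ω = √(2.10g / r) = √(2.10 × 9.8 / 4.29) = √4.797 = 2.190 rad/s.

2.19 rad/s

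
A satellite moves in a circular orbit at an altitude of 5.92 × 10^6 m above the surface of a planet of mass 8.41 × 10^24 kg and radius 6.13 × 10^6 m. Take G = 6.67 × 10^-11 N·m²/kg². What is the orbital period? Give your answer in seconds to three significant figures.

11100 s

r = R + h = 6.13 × 10^6 + 5.92 × 10^6 = 1.205 × 10^7 m. Gravity provides the centripetal force: G M m / r² = m v² / r ⇒ v = √(GM/r) = 6823 m/s.
T = 2πr/v = 2π × 1.205 × 10^7 / 6823 = 11100 s.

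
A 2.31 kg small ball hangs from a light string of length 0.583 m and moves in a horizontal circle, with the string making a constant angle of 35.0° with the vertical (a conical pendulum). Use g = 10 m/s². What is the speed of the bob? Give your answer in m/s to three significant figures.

The radius of the circle is r = L sinθ = 0.583 × sin 35.0° = 0.3344 m.
Horizontally T sinθ = mv²/r and vertically T cosθ = mg, so tanθ = v²/(rg).
v = √(r g tanθ) = √(0.3344 × 10.0 × 0.7002) = √2.341 = 1.530 m/s.

1.53 m/s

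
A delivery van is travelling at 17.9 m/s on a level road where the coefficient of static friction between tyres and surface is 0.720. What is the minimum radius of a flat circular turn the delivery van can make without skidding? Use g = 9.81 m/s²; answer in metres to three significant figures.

At the limit, μ_s m g = m v²/r, so r_min = v²/(μ_s g) = (17.9)²/(0.720 × 9.81) = 320.4/7.063 = 45.36 m.

45.4 m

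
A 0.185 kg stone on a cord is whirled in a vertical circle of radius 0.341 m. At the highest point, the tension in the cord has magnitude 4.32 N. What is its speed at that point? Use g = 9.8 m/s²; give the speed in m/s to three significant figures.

At the top, T + mg = mv²/r, so v = √(r(T/m + g)) = √(0.341 × (4.32/0.185 + 9.8)) = √(0.341 × 33.15) = √11.30 = 3.362 m/s.

3.36 m/s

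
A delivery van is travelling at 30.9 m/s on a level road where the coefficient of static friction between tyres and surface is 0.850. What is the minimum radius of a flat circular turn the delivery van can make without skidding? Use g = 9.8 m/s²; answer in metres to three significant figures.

At the limit, μ_s m g = m v²/r, so r_min = v²/(μ_s g) = (30.9)²/(0.850 × 9.8) = 954.8/8.330 = 114.6 m.

115 m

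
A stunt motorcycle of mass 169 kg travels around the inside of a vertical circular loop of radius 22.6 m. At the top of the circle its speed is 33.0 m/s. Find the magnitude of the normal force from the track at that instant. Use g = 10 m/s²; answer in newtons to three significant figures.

At the top, both N and the weight mg point inward (toward the centre), so N + mg = mv²/r.
N = m(v²/r − g) = 169 × ((33.0)²/22.6 − 10.0) = 169 × (48.19 − 10.0) = 169 × 38.19 = 6453 N.

6450 N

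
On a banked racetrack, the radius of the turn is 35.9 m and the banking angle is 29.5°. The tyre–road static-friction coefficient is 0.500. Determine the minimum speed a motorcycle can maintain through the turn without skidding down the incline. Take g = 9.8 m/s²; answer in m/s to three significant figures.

4.25 m/s

At the minimum speed, friction acts up the slope at its limiting value f = μN. Radially (horizontal, toward centre): N sinθ − μN cosθ = mv²/r. Vertically: N cosθ + μN sinθ = mg.
Dividing: v² = r g (sinθ − μcosθ)/(cosθ + μsinθ).
sinθ − μcosθ = 0.4924 − 0.500×0.8704 = 0.05725; cosθ + μsinθ = 0.8704 + 0.500×0.4924 = 1.117.
v² = 35.9 × 9.8 × 0.05725/1.117 = 18.04 m²/s², so v = 4.247 m/s.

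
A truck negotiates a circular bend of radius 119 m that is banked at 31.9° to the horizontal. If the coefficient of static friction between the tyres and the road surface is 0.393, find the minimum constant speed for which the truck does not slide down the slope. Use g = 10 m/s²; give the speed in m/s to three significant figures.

At the minimum speed, friction acts up the slope at its limiting value f = μN. Radially (horizontal, toward centre): N sinθ − μN cosθ = mv²/r. Vertically: N cosθ + μN sinθ = mg.
Dividing: v² = r g (sinθ − μcosθ)/(cosθ + μsinθ).
sinθ − μcosθ = 0.5284 − 0.393×0.8490 = 0.1948; cosθ + μsinθ = 0.8490 + 0.393×0.5284 = 1.057.
v² = 119 × 10.0 × 0.1948/1.057 = 219.4 m²/s², so v = 14.81 m/s.

14.8 m/s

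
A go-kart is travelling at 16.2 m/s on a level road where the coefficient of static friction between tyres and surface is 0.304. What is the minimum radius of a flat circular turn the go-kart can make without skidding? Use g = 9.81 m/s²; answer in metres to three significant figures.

At the limit, μ_s m g = m v²/r, so r_min = v²/(μ_s g) = (16.2)²/(0.304 × 9.81) = 262.4/2.982 = 88.00 m.

88.0 m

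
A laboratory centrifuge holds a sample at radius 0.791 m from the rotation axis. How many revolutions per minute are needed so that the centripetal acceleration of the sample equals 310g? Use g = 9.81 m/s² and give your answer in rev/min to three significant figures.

Require ω²r = 310g, so ω = √(310 × 9.81/0.791) = 62.01 rad/s.
In rev/min: ω × 60/(2π) = 62.01 × 60/(2π) = 592.1 rev/min.

592 rev/min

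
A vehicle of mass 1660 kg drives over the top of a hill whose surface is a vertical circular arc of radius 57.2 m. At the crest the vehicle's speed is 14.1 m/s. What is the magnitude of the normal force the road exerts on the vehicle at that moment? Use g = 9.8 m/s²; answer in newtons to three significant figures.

At the crest the centripetal acceleration points downward (toward the centre of the arc), so mg − N = mv²/r.
N = m(g − v²/r) = 1660 × (9.8 − (14.1)²/57.2) = 1660 × (9.8 − 3.476) = 1660 × 6.324 = 10500 N.

10500 N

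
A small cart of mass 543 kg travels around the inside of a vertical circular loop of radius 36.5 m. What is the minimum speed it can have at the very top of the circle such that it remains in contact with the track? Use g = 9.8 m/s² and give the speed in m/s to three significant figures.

At the top, both weight mg and N point toward the centre: N + mg = mv²/r.
At minimum speed N → 0, so mg = mv_min²/r ⇒ v_min = √(g r) = √(9.8 × 36.5) = 18.91 m/s.

18.9 m/s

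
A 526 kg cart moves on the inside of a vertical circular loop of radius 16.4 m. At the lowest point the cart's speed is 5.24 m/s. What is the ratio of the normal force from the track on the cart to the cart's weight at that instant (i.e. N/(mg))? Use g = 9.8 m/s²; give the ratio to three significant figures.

1.17

At the bottom, N − mg = mv²/r, so N = m(v²/r + g) and N/(mg) = v²/(rg) + 1 = (5.24)²/(16.4 × 9.8) + 1 = 0.1708 + 1 = 1.171.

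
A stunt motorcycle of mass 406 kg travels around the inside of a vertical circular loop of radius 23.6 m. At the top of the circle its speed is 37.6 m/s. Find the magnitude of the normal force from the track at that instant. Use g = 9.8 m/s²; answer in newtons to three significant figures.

At the top, both N and the weight mg point inward (toward the centre), so N + mg = mv²/r.
N = m(v²/r − g) = 406 × ((37.6)²/23.6 − 9.8) = 406 × (59.91 − 9.8) = 406 × 50.11 = 20340 N.

20300 N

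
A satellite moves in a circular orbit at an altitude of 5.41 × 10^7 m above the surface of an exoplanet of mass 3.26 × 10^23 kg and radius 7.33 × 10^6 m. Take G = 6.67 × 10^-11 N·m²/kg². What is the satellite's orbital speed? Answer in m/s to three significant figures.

Orbital radius r = R + h = 7.33 × 10^6 + 5.41 × 10^7 = 6.143 × 10^7 m.
Gravity supplies the centripetal force: G M m / r² = m v² / r, so v = √(GM/r).
v = √(6.67 × 10^-11 × 3.26 × 10^23 / 6.143 × 10^7) = √(354000) = 595.0 m/s.

595 m/s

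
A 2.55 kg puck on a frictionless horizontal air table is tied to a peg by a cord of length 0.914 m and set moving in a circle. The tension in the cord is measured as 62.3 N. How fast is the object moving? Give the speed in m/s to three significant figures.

4.73 m/s

T = m v²/r ⇒ v = √(T r / m) = √(62.3 × 0.914 / 2.55) = √22.33 = 4.725 m/s.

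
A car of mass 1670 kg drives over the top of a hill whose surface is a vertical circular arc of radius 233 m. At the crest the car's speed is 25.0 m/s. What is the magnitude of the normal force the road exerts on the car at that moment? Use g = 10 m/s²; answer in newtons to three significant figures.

At the crest the centripetal acceleration points downward (toward the centre of the arc), so mg − N = mv²/r.
N = m(g − v²/r) = 1670 × (10.0 − (25.0)²/233) = 1670 × (10.0 − 2.682) = 1670 × 7.318 = 12220 N.

12200 N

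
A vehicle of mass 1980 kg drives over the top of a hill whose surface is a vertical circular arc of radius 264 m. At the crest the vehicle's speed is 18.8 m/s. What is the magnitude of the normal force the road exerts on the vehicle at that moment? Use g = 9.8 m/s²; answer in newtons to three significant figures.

At the crest the centripetal acceleration points downward (toward the centre of the arc), so mg − N = mv²/r.
N = m(g − v²/r) = 1980 × (9.8 − (18.8)²/264) = 1980 × (9.8 − 1.339) = 1980 × 8.461 = 16750 N.

16800 N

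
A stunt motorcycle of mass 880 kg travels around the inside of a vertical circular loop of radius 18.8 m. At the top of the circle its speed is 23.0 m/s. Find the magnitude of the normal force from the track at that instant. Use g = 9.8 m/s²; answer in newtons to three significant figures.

16100 N

At the top, both N and the weight mg point inward (toward the centre), so N + mg = mv²/r.
N = m(v²/r − g) = 880 × ((23.0)²/18.8 − 9.8) = 880 × (28.14 − 9.8) = 880 × 18.34 = 16140 N.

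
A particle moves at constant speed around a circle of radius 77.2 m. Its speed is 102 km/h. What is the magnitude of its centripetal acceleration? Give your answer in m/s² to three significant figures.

v = 102 km/h = 102/3.6 = 28.33 m/s.
a_c = v²/r = (28.33)²/77.2 = 802.8/77.2 = 10.40 m/s².

10.4 m/s²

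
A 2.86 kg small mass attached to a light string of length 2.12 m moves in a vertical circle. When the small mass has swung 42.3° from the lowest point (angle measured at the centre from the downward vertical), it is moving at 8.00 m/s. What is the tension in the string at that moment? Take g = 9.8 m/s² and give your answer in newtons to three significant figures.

107 N

Take the radial direction toward the centre of the circle as positive. The component of the weight along the string toward the centre is −mg cos φ (φ measured from the bottom), so Newton's second law along the string gives T − mg cos φ = m v²/r.
cos 42.3° = 0.7396, so T = m(v²/r + g cos φ) = 2.86 × ((8.00)²/2.12 + 9.8 × 0.7396) = 2.86 × (30.19 + (7.248)) = 2.86 × 37.44 = 107.1 N.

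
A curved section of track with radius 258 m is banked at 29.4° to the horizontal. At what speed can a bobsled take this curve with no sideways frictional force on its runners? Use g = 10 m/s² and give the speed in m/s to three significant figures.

38.1 m/s

On a frictionless banked curve, N sinθ = mv²/r and N cosθ = mg, so tanθ = v²/(rg).
v = √(r g tanθ) = √(258 × 10.0 × tan 29.4°) = √(258 × 10.0 × 0.5635) = √1454 = 38.13 m/s.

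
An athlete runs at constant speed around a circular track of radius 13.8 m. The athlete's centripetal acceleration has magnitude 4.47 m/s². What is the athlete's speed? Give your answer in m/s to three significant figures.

a_c = v²/r ⇒ v = √(a_c · r) = √(4.47 × 13.8) = √61.69 = 7.854 m/s.

7.85 m/s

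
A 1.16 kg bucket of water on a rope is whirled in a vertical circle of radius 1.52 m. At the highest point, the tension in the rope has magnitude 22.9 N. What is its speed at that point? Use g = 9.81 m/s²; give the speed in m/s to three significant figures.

At the top, T + mg = mv²/r, so v = √(r(T/m + g)) = √(1.52 × (22.9/1.16 + 9.81)) = √(1.52 × 29.55) = √44.92 = 6.702 m/s.

6.70 m/s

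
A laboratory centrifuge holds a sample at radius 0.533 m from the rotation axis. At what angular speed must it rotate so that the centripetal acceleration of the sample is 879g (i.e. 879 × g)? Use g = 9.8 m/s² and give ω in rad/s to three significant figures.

Centripetal acceleration a_c = ω²r. Setting ω²r = 879g:
ω = √(879g / r) = √(879 × 9.8 / 0.533) = √16160 = 127.1 rad/s.

127 rad/s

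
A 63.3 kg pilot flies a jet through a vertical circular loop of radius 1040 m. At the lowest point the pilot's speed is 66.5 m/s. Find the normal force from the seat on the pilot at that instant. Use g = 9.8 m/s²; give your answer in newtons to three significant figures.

At the lowest point, N points up (toward the centre) and the weight mg points down (away from the centre), so the net inward force is N − mg = mv²/r.
N = m(v²/r + g) = 63.3 × ((66.5)²/1040 + 9.8) = 63.3 × (4.252 + 9.8) = 63.3 × 14.05 = 889.5 N.

890 N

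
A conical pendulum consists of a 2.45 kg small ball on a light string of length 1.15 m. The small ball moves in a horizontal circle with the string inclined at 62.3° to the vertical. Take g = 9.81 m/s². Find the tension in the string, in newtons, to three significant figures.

Vertically the bob has no acceleration, so T cosθ = mg.
T = mg/cosθ = 2.45 × 9.81 / cos 62.3° = 24.03/0.4648 = 51.70 N.

51.7 N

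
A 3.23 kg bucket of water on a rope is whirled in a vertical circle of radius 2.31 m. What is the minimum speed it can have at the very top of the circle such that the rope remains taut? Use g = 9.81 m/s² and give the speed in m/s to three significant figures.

4.76 m/s

At the top, both weight mg and T point toward the centre: T + mg = mv²/r.
At minimum speed T → 0, so mg = mv_min²/r ⇒ v_min = √(g r) = √(9.81 × 2.31) = 4.760 m/s.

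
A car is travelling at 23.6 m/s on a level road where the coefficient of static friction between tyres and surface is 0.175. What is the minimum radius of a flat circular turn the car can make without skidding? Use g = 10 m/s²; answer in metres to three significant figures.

318 m

At the limit, μ_s m g = m v²/r, so r_min = v²/(μ_s g) = (23.6)²/(0.175 × 10.0) = 557.0/1.750 = 318.3 m.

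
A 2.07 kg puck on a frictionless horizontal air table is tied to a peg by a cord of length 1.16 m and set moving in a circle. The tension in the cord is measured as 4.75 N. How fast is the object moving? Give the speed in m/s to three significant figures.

T = m v²/r ⇒ v = √(T r / m) = √(4.75 × 1.16 / 2.07) = √2.662 = 1.632 m/s.

1.63 m/s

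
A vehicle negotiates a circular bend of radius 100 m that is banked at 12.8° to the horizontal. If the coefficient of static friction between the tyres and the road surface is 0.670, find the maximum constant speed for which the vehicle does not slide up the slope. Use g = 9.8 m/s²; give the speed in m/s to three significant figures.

At the maximum speed, friction acts down the slope at its limiting value f = μN. Radially (horizontal, toward centre): N sinθ + μN cosθ = mv²/r. Vertically: N cosθ − μN sinθ = mg.
Dividing: v² = r g (sinθ + μcosθ)/(cosθ − μsinθ).
sinθ + μcosθ = 0.2215 + 0.670×0.9751 = 0.8749; cosθ − μsinθ = 0.9751 − 0.670×0.2215 = 0.8267.
v² = 100 × 9.8 × 0.8749/0.8267 = 1037 m²/s², so v = 32.20 m/s.

32.2 m/s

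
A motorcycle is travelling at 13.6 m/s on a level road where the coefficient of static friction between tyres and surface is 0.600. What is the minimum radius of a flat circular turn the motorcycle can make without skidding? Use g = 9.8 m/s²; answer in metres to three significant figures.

31.5 m

At the limit, μ_s m g = m v²/r, so r_min = v²/(μ_s g) = (13.6)²/(0.600 × 9.8) = 185.0/5.880 = 31.46 m.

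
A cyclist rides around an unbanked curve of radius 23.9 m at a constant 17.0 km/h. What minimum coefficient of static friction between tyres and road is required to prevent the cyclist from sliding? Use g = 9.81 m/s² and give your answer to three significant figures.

v = 17.0/3.6 = 4.722 m/s.
Friction provides the centripetal force: μ_s m g = m v²/r, so μ_s = v²/(g r) = (4.722)²/(9.81 × 23.9) = 22.30/234.5 = 0.09511.

0.0951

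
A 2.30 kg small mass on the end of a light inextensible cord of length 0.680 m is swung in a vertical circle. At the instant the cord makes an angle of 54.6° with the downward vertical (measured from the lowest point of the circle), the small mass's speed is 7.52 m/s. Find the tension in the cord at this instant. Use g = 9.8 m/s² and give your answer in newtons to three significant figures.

204 N

Take the radial direction toward the centre of the circle as positive. The component of the weight along the string toward the centre is −mg cos φ (φ measured from the bottom), so Newton's second law along the string gives T − mg cos φ = m v²/r.
cos 54.6° = 0.5793, so T = m(v²/r + g cos φ) = 2.30 × ((7.52)²/0.680 + 9.8 × 0.5793) = 2.30 × (83.16 + (5.677)) = 2.30 × 88.84 = 204.3 N.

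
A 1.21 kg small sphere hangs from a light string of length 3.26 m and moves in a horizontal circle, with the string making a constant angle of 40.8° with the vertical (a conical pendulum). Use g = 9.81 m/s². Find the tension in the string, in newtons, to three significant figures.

15.7 N

Vertically the bob has no acceleration, so T cosθ = mg.
T = mg/cosθ = 1.21 × 9.81 / cos 40.8° = 11.87/0.7570 = 15.68 N.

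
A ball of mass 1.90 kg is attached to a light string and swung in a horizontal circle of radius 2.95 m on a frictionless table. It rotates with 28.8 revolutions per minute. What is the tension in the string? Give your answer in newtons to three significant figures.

ω = 28.8 rev/min × 2π/60 = 3.016 rad/s, so v = ωr = 3.016 × 2.95 = 8.897 m/s.
The tension is the only horizontal force, so it supplies the full centripetal force: T = m v²/r = 1.90 × (8.897)²/2.95 = 1.90 × 79.16/2.95 = 50.98 N.

51.0 N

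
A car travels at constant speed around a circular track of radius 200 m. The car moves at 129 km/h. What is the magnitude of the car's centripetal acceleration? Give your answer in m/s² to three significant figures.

v = 129 km/h = 129/3.6 = 35.83 m/s.
a_c = v²/r = (35.83)²/200 = 1284/200 = 6.420 m/s².

6.42 m/s²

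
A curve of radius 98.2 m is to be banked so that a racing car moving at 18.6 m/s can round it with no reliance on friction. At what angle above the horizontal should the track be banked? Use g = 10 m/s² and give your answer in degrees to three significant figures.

With no friction, the horizontal component of the normal force provides the centripetal force: N sinθ = mv²/r, while N cosθ = mg vertically.
Dividing: tanθ = v²/(r g) = (18.6)²/(98.2 × 10.0) = 346.0/982.0 = 0.3523.
θ = arctan(0.3523) = 19.41°.

19.4°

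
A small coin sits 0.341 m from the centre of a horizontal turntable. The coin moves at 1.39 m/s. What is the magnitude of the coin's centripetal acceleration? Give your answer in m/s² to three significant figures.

5.67 m/s²

a_c = v²/r = (1.390)²/0.341 = 1.932/0.341 = 5.666 m/s².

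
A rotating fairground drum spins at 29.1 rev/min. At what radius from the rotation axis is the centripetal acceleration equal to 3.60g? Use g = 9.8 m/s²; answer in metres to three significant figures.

ω = 29.1 rev/min × 2π/60 = 3.047 rad/s.
a_c = ω²r = 3.60g ⇒ r = 3.60 × 9.8 / (3.047)² = 35.28/9.286 = 3.799 m.

3.80 m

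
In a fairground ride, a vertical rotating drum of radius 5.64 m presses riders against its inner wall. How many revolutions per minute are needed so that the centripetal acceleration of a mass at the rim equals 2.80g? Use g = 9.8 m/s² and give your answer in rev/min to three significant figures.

Require ω²r = 2.80g, so ω = √(2.80 × 9.8/5.64) = 2.206 rad/s.
In rev/min: ω × 60/(2π) = 2.206 × 60/(2π) = 21.06 rev/min.

21.1 rev/min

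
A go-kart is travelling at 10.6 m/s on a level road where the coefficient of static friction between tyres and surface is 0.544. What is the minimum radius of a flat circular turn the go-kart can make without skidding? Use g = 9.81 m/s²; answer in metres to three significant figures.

At the limit, μ_s m g = m v²/r, so r_min = v²/(μ_s g) = (10.6)²/(0.544 × 9.81) = 112.4/5.337 = 21.05 m.

21.1 m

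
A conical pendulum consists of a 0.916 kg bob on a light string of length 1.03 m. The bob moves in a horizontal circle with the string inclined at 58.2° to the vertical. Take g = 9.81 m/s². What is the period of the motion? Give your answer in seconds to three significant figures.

r = L sinθ = 0.8754 m. From T sinθ = mω²r and T cosθ = mg: tanθ = ω²r/g, so ω² = g tanθ / r = g/(L cosθ).
ω = √(g/(L cosθ)) = √(9.81/(1.03 × 0.5270)) = √18.07 = 4.251 rad/s.
Period = 2π/ω = 1.478 s.

1.48 s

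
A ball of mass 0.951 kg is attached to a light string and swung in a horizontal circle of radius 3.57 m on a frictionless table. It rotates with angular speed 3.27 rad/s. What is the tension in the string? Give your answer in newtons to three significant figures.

36.3 N

v = ωr = 3.27 × 3.57 = 11.67 m/s.
The tension is the only horizontal force, so it supplies the full centripetal force: T = m v²/r = 0.951 × (11.67)²/3.57 = 0.951 × 136.3/3.57 = 36.30 N.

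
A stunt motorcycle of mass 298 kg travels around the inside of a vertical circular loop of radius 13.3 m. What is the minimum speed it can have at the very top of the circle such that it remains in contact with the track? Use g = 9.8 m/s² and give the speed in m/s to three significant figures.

11.4 m/s

At the highest point the centre is directly below, so both the weight and N act inward: N + mg = mv²/r.
At minimum speed N → 0, so mg = mv_min²/r ⇒ v_min = √(g r) = √(9.8 × 13.3) = 11.42 m/s.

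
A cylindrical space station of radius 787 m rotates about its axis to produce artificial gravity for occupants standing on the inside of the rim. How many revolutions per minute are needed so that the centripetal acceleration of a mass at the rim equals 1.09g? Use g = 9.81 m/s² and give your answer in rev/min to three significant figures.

Require ω²r = 1.09g, so ω = √(1.09 × 9.81/787) = 0.1166 rad/s.
In rev/min: ω × 60/(2π) = 0.1166 × 60/(2π) = 1.113 rev/min.

1.11 rev/min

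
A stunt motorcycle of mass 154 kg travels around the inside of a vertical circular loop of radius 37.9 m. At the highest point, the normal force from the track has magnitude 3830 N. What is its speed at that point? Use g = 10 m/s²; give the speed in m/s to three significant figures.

36.4 m/s

At the top, N + mg = mv²/r, so v = √(r(N/m + g)) = √(37.9 × (3830/154 + 10.0)) = √(37.9 × 34.87) = √1322 = 36.35 m/s.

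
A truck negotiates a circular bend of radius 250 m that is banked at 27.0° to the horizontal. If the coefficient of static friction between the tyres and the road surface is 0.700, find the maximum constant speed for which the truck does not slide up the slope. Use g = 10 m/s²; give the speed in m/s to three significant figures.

68.6 m/s

At the maximum speed, friction acts down the slope at its limiting value f = μN. Radially (horizontal, toward centre): N sinθ + μN cosθ = mv²/r. Vertically: N cosθ − μN sinθ = mg.
Dividing: v² = r g (sinθ + μcosθ)/(cosθ − μsinθ).
sinθ + μcosθ = 0.4540 + 0.700×0.8910 = 1.078; cosθ − μsinθ = 0.8910 − 0.700×0.4540 = 0.5732.
v² = 250 × 10.0 × 1.078/0.5732 = 4700 m²/s², so v = 68.56 m/s.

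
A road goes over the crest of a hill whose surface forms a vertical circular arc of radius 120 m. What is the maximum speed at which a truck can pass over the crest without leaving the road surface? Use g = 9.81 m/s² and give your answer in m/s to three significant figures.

At the crest the centre of the circle is below the truck, so the net downward (centripetal) force is mg − N = mv²/r.
The truck leaves the road when N → 0, giving v_max = √(g r) = √(9.81 × 120) = 34.31 m/s.

34.3 m/s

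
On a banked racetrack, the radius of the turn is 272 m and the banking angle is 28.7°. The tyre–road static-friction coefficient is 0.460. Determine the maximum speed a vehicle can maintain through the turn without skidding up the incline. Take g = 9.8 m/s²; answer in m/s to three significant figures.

59.9 m/s

At the maximum speed, friction acts down the slope at its limiting value f = μN. Radially (horizontal, toward centre): N sinθ + μN cosθ = mv²/r. Vertically: N cosθ − μN sinθ = mg.
Dividing: v² = r g (sinθ + μcosθ)/(cosθ − μsinθ).
sinθ + μcosθ = 0.4802 + 0.460×0.8771 = 0.8837; cosθ − μsinθ = 0.8771 − 0.460×0.4802 = 0.6562.
v² = 272 × 9.8 × 0.8837/0.6562 = 3590 m²/s², so v = 59.91 m/s.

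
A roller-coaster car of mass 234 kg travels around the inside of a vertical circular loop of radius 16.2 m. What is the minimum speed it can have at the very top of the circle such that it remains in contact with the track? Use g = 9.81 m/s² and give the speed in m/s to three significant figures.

12.6 m/s

At the top, both weight mg and N point toward the centre: N + mg = mv²/r.
At minimum speed N → 0, so mg = mv_min²/r ⇒ v_min = √(g r) = √(9.81 × 16.2) = 12.61 m/s.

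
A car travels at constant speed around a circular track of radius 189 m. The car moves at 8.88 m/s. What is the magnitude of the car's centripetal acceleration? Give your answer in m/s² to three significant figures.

0.417 m/s²

a_c = v²/r = (8.880)²/189 = 78.85/189 = 0.4172 m/s².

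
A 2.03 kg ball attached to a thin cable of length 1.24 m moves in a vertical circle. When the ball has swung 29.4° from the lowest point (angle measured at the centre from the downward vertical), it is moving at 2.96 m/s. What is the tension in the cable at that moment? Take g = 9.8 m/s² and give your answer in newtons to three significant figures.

31.7 N

Take the radial direction toward the centre of the circle as positive. The component of the weight along the string toward the centre is −mg cos φ (φ measured from the bottom), so Newton's second law along the string gives T − mg cos φ = m v²/r.
cos 29.4° = 0.8712, so T = m(v²/r + g cos φ) = 2.03 × ((2.96)²/1.24 + 9.8 × 0.8712) = 2.03 × (7.066 + (8.538)) = 2.03 × 15.60 = 31.68 N.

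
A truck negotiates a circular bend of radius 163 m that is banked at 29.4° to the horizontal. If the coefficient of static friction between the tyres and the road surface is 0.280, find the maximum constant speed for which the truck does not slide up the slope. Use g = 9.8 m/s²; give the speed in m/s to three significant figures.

At the maximum speed, friction acts down the slope at its limiting value f = μN. Radially (horizontal, toward centre): N sinθ + μN cosθ = mv²/r. Vertically: N cosθ − μN sinθ = mg.
Dividing: v² = r g (sinθ + μcosθ)/(cosθ − μsinθ).
sinθ + μcosθ = 0.4909 + 0.280×0.8712 = 0.7348; cosθ − μsinθ = 0.8712 − 0.280×0.4909 = 0.7338.
v² = 163 × 9.8 × 0.7348/0.7338 = 1600 m²/s², so v = 40.00 m/s.

40.0 m/s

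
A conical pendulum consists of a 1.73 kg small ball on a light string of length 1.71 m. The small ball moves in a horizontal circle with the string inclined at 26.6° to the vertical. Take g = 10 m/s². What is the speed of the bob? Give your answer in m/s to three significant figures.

1.96 m/s

The radius of the circle is r = L sinθ = 1.71 × sin 26.6° = 0.7657 m.
Horizontally T sinθ = mv²/r and vertically T cosθ = mg, so tanθ = v²/(rg).
v = √(r g tanθ) = √(0.7657 × 10.0 × 0.5008) = √3.834 = 1.958 m/s.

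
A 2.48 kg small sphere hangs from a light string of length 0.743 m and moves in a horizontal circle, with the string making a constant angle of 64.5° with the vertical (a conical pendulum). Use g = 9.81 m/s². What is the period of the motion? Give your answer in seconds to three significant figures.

r = L sinθ = 0.6706 m. From T sinθ = mω²r and T cosθ = mg: tanθ = ω²r/g, so ω² = g tanθ / r = g/(L cosθ).
ω = √(g/(L cosθ)) = √(9.81/(0.743 × 0.4305)) = √30.67 = 5.538 rad/s.
Period = 2π/ω = 1.135 s.

1.13 s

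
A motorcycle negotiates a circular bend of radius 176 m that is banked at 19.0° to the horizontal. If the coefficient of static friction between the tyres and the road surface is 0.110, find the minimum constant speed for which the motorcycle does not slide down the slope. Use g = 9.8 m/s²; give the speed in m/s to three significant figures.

At the minimum speed, friction acts up the slope at its limiting value f = μN. Radially (horizontal, toward centre): N sinθ − μN cosθ = mv²/r. Vertically: N cosθ + μN sinθ = mg.
Dividing: v² = r g (sinθ − μcosθ)/(cosθ + μsinθ).
sinθ − μcosθ = 0.3256 − 0.110×0.9455 = 0.2216; cosθ + μsinθ = 0.9455 + 0.110×0.3256 = 0.9813.
v² = 176 × 9.8 × 0.2216/0.9813 = 389.4 m²/s², so v = 19.73 m/s.

19.7 m/s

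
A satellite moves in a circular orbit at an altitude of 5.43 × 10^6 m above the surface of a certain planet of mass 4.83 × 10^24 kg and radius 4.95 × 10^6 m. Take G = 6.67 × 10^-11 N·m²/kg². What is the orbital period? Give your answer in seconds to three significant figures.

r = R + h = 4.95 × 10^6 + 5.43 × 10^6 = 1.038 × 10^7 m. Gravity provides the centripetal force: G M m / r² = m v² / r ⇒ v = √(GM/r) = 5571 m/s.
T = 2πr/v = 2π × 1.038 × 10^7 / 5571 = 11710 s.

11700 s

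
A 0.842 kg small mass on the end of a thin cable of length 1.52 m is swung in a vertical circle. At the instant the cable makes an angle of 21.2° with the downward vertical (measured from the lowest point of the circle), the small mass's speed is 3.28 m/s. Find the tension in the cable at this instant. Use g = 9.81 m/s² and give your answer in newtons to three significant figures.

Take the radial direction toward the centre of the circle as positive. The component of the weight along the string toward the centre is −mg cos φ (φ measured from the bottom), so Newton's second law along the string gives T − mg cos φ = m v²/r.
cos 21.2° = 0.9323, so T = m(v²/r + g cos φ) = 0.842 × ((3.28)²/1.52 + 9.81 × 0.9323) = 0.842 × (7.078 + (9.146)) = 0.842 × 16.22 = 13.66 N.

13.7 N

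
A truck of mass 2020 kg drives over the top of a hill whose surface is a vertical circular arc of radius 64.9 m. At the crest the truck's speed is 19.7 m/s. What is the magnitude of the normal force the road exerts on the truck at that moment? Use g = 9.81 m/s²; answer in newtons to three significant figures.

At the crest the centripetal acceleration points downward (toward the centre of the arc), so mg − N = mv²/r.
N = m(g − v²/r) = 2020 × (9.81 − (19.7)²/64.9) = 2020 × (9.81 − 5.980) = 2020 × 3.830 = 7737 N.

7740 N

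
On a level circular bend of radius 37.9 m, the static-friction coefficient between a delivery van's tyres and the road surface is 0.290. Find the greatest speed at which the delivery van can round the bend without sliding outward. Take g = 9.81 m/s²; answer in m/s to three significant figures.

On a flat curve, static friction is the only horizontal force, so it must supply the full centripetal force: μ_s m g = m v²/r.
Mass cancels: v_max = √(μ_s g r) = √(0.290 × 9.81 × 37.9) = √107.8 = 10.38 m/s.

10.4 m/s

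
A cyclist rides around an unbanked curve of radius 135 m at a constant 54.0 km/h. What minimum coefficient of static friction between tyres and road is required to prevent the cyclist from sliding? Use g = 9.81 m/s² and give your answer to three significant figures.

v = 54.0/3.6 = 15.00 m/s.
Friction provides the centripetal force: μ_s m g = m v²/r, so μ_s = v²/(g r) = (15.00)²/(9.81 × 135) = 225.0/1324 = 0.1699.

0.170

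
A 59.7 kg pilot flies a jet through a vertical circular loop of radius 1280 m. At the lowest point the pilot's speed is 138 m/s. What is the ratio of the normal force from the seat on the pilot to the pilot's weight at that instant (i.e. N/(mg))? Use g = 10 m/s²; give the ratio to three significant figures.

2.49

At the bottom, N − mg = mv²/r, so N = m(v²/r + g) and N/(mg) = v²/(rg) + 1 = (138)²/(1280 × 10.0) + 1 = 1.488 + 1 = 2.488.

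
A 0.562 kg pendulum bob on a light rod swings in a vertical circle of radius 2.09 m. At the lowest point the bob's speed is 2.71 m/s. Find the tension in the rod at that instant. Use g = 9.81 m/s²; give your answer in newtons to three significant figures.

7.49 N

At the lowest point, T points up (toward the centre) and the weight mg points down (away from the centre), so the net inward force is T − mg = mv²/r.
T = m(v²/r + g) = 0.562 × ((2.71)²/2.09 + 9.81) = 0.562 × (3.514 + 9.81) = 0.562 × 13.32 = 7.488 N.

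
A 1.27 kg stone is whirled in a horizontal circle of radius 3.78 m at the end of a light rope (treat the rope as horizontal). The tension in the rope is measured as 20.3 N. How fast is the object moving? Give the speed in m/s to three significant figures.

7.77 m/s

T = m v²/r ⇒ v = √(T r / m) = √(20.3 × 3.78 / 1.27) = √60.42 = 7.773 m/s.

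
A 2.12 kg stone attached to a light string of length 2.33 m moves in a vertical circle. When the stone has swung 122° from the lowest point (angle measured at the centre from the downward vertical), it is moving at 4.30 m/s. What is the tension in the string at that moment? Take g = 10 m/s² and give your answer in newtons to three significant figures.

5.59 N

Take the radial direction toward the centre of the circle as positive. The component of the weight along the string toward the centre is −mg cos φ (φ measured from the bottom), so Newton's second law along the string gives T − mg cos φ = m v²/r.
cos 122° = -0.5299, so T = m(v²/r + g cos φ) = 2.12 × ((4.30)²/2.33 + 10.0 × -0.5299) = 2.12 × (7.936 + (-5.299)) = 2.12 × 2.636 = 5.589 N.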